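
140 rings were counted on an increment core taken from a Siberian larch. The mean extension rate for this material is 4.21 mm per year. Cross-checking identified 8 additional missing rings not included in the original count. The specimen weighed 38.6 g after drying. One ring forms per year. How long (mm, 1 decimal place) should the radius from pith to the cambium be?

Correcting the raw count gives 140 + 8 = 148 true rings.
148 years at 4.21 mm/year gives 4.21 × 148 = 623.1 mm.

623.1 mm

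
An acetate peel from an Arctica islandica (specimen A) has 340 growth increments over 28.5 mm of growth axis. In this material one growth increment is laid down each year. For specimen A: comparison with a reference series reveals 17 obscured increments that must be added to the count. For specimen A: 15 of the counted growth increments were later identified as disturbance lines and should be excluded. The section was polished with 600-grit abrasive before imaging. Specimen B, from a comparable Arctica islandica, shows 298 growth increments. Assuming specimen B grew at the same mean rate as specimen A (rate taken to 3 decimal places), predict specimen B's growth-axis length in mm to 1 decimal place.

Specimen A: after corrections the count is 340 − 15 + 17 = 342 growth increments.
A: Extension rate ≈ 28.5 / 342 = 0.083 mm/year.
B's length ≈ 0.083 × 298 = 24.7 mm.

24.7 mm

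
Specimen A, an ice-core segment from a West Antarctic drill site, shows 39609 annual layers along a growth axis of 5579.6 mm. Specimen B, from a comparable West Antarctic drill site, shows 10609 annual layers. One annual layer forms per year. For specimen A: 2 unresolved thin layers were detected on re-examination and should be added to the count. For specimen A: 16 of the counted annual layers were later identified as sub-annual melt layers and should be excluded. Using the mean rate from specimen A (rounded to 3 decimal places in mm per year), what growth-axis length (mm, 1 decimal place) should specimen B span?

1495.9 mm

Specimen A: after corrections the count is 39609 − 16 + 2 = 39595 annual layers.
A: Mean rate = 5579.6 mm / 39595 years ≈ 0.141 mm/yr.
For B, 0.141 mm/year × 10609 years = 1495.9 mm.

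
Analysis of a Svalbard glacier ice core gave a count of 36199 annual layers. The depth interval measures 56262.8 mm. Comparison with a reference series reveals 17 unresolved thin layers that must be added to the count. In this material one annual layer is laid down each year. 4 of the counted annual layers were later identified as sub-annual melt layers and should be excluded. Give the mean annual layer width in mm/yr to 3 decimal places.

Correcting the raw count gives 36199 − 4 + 17 = 36212 true annual layers.
Mean rate = 56262.8 mm / 36212 years ≈ 1.554 mm/yr.

1.554 mm/yr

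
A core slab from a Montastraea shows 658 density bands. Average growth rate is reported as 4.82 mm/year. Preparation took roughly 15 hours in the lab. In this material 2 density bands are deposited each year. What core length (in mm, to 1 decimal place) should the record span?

1585.8 mm

Dividing by 2 density bands per year: 658 / 2 = 329 years.
Length ≈ 4.82 × 329 = 1585.8 mm.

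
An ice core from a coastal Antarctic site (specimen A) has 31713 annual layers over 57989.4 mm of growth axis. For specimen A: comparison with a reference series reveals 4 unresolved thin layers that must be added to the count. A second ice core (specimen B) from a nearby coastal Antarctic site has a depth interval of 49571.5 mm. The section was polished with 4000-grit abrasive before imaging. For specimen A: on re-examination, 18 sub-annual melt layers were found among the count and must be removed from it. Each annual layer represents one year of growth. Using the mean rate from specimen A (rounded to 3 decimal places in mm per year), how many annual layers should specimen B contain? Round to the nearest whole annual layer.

27103 annual layers

Specimen A: true annual layer count = 31713 − 18 + 4 = 31699.
A: Extension rate ≈ 57989.4 / 31699 = 1.829 mm/yr.
Specimen B: 49571.5 mm / 1.829 mm per year = 27103.06 years ≈ 27103 annual layers.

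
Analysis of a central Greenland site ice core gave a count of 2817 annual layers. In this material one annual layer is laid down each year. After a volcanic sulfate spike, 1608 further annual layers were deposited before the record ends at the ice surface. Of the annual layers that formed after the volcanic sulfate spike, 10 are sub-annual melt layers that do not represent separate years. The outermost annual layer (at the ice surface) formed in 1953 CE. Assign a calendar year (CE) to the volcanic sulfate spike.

355 CE

1608 annual layers formed after the volcanic sulfate spike.
1608 − 10 false = 1598 true annual layers after the volcanic sulfate spike.
Counting back 1598 years from 1953 CE places the volcanic sulfate spike in 1953 − 1598 = 355 CE.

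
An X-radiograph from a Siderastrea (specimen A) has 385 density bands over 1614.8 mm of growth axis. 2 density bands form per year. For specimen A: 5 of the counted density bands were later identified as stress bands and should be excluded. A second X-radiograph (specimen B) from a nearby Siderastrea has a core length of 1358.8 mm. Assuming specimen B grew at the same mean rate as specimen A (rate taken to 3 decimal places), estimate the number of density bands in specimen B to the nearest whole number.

320 density bands

Specimen A: true density band count = 385 − 5 = 380.
Specimen A: 380 density bands at 2 per year is 380 / 2 = 190 years.
A: Extension rate ≈ 1614.8 / 190 = 8.499 mm/year.
For B, 1358.8 / 8.499 = 159.88 years; at 2 density bands per year that is 159.88 × 2 ≈ 320 density bands.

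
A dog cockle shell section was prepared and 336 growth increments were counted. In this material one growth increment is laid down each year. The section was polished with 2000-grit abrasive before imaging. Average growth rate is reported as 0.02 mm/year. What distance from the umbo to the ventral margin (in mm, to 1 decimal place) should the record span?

6.7 mm

336 years of growth are recorded.
Length ≈ 0.02 × 336 = 6.7 mm.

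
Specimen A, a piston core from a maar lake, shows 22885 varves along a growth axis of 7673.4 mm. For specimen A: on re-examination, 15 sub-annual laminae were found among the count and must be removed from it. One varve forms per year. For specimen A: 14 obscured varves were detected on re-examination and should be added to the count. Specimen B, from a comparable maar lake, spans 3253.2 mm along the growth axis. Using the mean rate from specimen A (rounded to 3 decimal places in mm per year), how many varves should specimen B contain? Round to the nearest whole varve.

Specimen A: true varve count = 22885 − 15 + 14 = 22884.
A: Mean rate = 7673.4 mm / 22884 years ≈ 0.335 mm per year.
B spans 3253.2 / 0.335 = 9711.04 years ≈ 9711 varves.

9711 varves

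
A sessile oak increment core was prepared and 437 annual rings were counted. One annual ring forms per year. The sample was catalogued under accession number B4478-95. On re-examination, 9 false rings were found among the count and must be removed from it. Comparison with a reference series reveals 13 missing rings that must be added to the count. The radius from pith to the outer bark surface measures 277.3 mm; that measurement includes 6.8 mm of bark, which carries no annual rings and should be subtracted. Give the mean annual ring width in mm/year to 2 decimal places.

0.61 mm/year

Adjusted count: 437 − 9 + 13 = 441 annual rings.
The growth record spans 277.3 − 6.8 = 270.5 mm.
270.5 mm over 441 years gives 270.5 / 441 ≈ 0.61 mm/year.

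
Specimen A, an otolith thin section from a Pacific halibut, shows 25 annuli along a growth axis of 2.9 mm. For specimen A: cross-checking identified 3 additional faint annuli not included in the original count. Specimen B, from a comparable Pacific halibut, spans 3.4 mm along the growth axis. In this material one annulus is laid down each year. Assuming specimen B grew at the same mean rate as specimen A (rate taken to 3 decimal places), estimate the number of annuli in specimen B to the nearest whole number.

33 annuli

Specimen A: true annulus count = 25 + 3 = 28.
A: 2.9 mm over 28 years gives 2.9 / 28 ≈ 0.104 mm per year.
B spans 3.4 / 0.104 = 32.69 years ≈ 33 annuli.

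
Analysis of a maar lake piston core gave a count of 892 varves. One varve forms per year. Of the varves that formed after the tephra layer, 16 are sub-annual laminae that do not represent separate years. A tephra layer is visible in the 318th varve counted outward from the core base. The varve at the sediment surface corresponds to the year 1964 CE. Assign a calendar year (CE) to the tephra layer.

Between varve 318 and the sediment surface there are 892 − 318 = 574 varves.
574 − 16 false = 558 true varves after the tephra layer.
The varve at the sediment surface is 1964 CE, so the tephra layer dates to 1964 − 558 = 1406 CE.

1406 CE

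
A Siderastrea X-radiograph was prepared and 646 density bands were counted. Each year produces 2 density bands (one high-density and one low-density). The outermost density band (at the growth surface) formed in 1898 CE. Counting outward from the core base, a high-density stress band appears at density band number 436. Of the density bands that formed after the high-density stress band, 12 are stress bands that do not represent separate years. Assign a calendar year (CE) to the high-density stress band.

1799 CE

646 − 436 = 210 density bands lie beyond the high-density stress band toward the growth surface.
Excluding 12 false density bands: 210 − 12 = 198.
198 density bands at 2 per year is 198 / 2 = 99 years.
The density band at the growth surface is 1898 CE, so the high-density stress band dates to 1898 − 99 = 1799 CE.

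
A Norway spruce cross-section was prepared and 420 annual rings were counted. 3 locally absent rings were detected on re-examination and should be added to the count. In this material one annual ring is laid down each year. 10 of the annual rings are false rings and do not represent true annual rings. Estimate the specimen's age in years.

Adjusted count: 420 − 10 + 3 = 413 annual rings.
At one annual ring per year, that is 413 years.

413 yr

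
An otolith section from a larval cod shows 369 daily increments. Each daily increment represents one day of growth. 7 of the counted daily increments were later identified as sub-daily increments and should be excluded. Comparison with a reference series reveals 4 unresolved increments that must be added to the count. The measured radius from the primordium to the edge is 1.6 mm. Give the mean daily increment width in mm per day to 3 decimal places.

After corrections the count is 369 − 7 + 4 = 366 daily increments.
Extension rate ≈ 1.6 / 366 = 0.004 mm per day.

0.004 mm per day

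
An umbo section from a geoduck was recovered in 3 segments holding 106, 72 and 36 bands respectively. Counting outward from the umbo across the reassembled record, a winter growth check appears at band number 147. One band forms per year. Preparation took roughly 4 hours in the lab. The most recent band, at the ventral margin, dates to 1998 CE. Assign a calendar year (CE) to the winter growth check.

Total bands = 106 + 72 + 36 = 214.
Between band 147 and the ventral margin there are 214 − 147 = 67 bands.
1998 − 67 = 1931 CE.

1931 CE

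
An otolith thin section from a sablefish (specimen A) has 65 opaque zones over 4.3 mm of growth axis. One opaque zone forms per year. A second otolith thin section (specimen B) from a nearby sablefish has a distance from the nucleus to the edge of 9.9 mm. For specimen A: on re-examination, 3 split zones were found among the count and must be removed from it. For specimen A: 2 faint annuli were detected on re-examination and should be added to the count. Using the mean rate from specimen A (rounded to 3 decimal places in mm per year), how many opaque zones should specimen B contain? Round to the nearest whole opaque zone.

148 opaque zones

Specimen A: after corrections the count is 65 − 3 + 2 = 64 opaque zones.
A: Extension rate ≈ 4.3 / 64 = 0.067 mm/year.
For B, 9.9 / 0.067 = 147.76 years ≈ 148 opaque zones.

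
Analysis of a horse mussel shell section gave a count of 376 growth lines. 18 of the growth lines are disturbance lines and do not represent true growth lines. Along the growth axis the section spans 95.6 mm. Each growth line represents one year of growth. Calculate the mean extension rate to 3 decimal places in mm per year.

True growth line count = 376 − 18 = 358.
95.6 mm over 358 years gives 95.6 / 358 ≈ 0.267 mm per year.

0.267 mm per year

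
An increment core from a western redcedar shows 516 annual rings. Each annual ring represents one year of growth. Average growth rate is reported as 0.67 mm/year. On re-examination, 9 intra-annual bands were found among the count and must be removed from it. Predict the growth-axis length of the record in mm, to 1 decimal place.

339.7 mm

Correcting the raw count gives 516 − 9 = 507 true annual rings.
Length ≈ 0.67 × 507 = 339.7 mm.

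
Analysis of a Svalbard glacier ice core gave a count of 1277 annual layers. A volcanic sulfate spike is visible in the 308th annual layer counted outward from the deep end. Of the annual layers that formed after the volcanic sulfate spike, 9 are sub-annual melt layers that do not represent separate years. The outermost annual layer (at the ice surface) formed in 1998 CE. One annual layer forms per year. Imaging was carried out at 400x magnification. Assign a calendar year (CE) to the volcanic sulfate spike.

1277 − 308 = 969 annual layers lie beyond the volcanic sulfate spike toward the ice surface.
969 − 9 false = 960 true annual layers after the volcanic sulfate spike.
1998 − 960 = 1038 CE.

1038 CE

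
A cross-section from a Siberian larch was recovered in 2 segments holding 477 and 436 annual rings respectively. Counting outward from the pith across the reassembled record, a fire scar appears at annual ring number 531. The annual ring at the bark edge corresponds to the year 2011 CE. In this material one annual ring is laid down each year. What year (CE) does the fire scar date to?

Total annual rings = 477 + 436 = 913.
913 − 531 = 382 annual rings lie beyond the fire scar toward the bark edge.
The annual ring at the bark edge is 2011 CE, so the fire scar dates to 2011 − 382 = 1629 CE.

1629 CE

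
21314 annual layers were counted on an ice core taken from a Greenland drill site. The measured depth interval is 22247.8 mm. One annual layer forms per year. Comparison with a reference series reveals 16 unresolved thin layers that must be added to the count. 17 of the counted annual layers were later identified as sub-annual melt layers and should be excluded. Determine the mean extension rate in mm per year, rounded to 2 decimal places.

Correcting the raw count gives 21314 − 17 + 16 = 21313 true annual layers.
Mean rate = 22247.8 mm / 21313 years ≈ 1.04 mm per year.

1.04 mm per year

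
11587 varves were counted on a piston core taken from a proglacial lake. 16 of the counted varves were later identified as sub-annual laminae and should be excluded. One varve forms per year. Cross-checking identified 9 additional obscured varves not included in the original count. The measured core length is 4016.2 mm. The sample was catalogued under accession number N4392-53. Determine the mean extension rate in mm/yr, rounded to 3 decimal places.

Correcting the raw count gives 11587 − 16 + 9 = 11580 true varves.
Extension rate ≈ 4016.2 / 11580 = 0.347 mm/yr.

0.347 mm/yr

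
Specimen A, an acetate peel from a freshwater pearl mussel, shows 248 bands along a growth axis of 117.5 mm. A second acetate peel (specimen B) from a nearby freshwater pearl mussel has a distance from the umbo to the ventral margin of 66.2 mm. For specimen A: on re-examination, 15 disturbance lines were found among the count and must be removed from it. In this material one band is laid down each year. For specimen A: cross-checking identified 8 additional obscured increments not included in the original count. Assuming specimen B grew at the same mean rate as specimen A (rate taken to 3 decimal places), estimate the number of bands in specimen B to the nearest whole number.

136 bands

Specimen A: adjusted count: 248 − 15 + 8 = 241 bands.
A: Extension rate ≈ 117.5 / 241 = 0.488 mm/yr.
For B, 66.2 / 0.488 = 135.66 years ≈ 136 bands.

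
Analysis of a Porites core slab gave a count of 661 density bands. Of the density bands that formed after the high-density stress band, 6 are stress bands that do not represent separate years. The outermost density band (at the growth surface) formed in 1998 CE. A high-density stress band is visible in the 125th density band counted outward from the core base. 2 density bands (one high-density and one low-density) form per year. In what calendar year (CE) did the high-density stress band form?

1733 CE

The high-density stress band sits at density band 125 from the core base, so 661 − 125 = 536 density bands formed after it.
Excluding 6 false density bands: 536 − 6 = 530.
Dividing by 2 density bands per year: 530 / 2 = 265 years.
The density band at the growth surface is 1998 CE, so the high-density stress band dates to 1998 − 265 = 1733 CE.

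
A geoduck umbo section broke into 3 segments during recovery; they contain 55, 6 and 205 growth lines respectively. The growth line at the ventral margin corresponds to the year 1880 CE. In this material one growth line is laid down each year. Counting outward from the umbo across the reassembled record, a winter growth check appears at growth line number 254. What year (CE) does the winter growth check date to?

Total growth lines = 55 + 6 + 205 = 266.
Between growth line 254 and the ventral margin there are 266 − 254 = 12 growth lines.
The growth line at the ventral margin is 1880 CE, so the winter growth check dates to 1880 − 12 = 1868 CE.

1868 CE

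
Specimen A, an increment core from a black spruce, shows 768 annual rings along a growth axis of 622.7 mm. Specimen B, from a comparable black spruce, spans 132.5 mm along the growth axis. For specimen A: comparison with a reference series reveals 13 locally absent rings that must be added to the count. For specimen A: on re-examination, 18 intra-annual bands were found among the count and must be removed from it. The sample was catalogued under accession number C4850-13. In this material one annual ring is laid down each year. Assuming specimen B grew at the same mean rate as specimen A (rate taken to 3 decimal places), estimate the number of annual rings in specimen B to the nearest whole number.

Specimen A: adjusted count: 768 − 18 + 13 = 763 annual rings.
A: 622.7 mm over 763 years gives 622.7 / 763 ≈ 0.816 mm/year.
Specimen B: 132.5 mm / 0.816 mm per year = 162.38 years ≈ 162 annual rings.

162 annual rings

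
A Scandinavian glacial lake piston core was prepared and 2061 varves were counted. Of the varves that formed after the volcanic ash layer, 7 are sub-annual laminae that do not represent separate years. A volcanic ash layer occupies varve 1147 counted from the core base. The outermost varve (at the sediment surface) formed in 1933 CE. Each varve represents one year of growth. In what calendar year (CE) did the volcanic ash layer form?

1026 CE

2061 − 1147 = 914 varves lie beyond the volcanic ash layer toward the sediment surface.
Removing the 7 false varves leaves 914 − 7 = 907 true varves beyond the volcanic ash layer.
The varve at the sediment surface is 1933 CE, so the volcanic ash layer dates to 1933 − 907 = 1026 CE.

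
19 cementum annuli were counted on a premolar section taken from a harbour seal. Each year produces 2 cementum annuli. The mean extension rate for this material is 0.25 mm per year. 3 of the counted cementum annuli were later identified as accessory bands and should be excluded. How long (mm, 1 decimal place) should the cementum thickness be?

2.0 mm

Correcting the raw count gives 19 − 3 = 16 true cementum annuli.
Dividing by 2 cementum annuli per year: 16 / 2 = 8 years.
8 years at 0.25 mm/year gives 0.25 × 8 = 2.0 mm.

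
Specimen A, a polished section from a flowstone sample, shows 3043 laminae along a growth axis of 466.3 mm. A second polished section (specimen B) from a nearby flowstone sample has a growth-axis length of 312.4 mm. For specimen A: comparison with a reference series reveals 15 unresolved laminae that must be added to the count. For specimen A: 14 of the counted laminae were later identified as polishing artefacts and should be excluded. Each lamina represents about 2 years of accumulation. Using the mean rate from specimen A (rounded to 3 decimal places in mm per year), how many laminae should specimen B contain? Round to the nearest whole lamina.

2029 laminae

Specimen A: true lamina count = 3043 − 14 + 15 = 3044.
Specimen A: multiplying by 2 years per lamina: 3044 × 2 = 6088 years.
A: Extension rate ≈ 466.3 / 6088 = 0.077 mm/yr.
Specimen B: 312.4 mm / 0.077 mm per year = 4057.14 years; at 2 years per lamina that is 4057.14 / 2 ≈ 2029 laminae.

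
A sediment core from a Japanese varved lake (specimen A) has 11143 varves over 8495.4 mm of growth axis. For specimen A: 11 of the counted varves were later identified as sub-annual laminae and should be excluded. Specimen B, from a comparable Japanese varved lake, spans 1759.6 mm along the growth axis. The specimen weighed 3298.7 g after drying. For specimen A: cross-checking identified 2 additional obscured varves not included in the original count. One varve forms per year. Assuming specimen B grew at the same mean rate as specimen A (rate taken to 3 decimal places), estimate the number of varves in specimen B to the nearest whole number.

Specimen A: after corrections the count is 11143 − 11 + 2 = 11134 varves.
A: Extension rate ≈ 8495.4 / 11134 = 0.763 mm/yr.
For B, 1759.6 / 0.763 = 2306.16 years ≈ 2306 varves.

2306 varves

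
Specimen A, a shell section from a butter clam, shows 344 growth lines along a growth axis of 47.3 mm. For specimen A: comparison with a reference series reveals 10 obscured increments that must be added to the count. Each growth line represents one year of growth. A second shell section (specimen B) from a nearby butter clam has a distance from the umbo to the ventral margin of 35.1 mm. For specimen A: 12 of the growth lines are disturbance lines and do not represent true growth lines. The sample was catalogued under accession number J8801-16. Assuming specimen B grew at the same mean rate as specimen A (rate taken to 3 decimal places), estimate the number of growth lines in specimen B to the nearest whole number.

Specimen A: correcting the raw count gives 344 − 12 + 10 = 342 true growth lines.
A: Mean rate = 47.3 mm / 342 years ≈ 0.138 mm/year.
For B, 35.1 / 0.138 = 254.35 years ≈ 254 growth lines.

254 growth lines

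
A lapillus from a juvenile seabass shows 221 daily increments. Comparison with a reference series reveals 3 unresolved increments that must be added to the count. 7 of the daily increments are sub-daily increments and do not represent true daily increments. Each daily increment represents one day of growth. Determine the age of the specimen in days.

True daily increment count = 221 − 7 + 3 = 217.
With a one-to-one daily increment periodicity this is 217 days.

217 days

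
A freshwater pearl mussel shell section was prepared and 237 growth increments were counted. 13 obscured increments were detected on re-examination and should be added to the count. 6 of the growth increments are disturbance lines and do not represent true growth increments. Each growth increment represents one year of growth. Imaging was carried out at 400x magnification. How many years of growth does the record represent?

After corrections the count is 237 − 6 + 13 = 244 growth increments.
With a one-to-one growth increment periodicity this is 244 years.

244 yr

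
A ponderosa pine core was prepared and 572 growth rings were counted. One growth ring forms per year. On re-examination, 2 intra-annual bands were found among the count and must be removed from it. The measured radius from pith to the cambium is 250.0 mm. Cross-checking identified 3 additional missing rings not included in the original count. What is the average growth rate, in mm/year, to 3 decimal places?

True growth ring count = 572 − 2 + 3 = 573.
Extension rate ≈ 250.0 / 573 = 0.436 mm/year.

0.436 mm/year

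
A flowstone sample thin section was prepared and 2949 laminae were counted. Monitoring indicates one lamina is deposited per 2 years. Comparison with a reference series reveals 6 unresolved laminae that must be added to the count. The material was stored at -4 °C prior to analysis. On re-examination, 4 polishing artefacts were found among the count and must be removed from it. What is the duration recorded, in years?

5902 yr

Correcting the raw count gives 2949 − 4 + 6 = 2951 true laminae.
2951 laminae at 2 years each span 2951 × 2 = 5902 years.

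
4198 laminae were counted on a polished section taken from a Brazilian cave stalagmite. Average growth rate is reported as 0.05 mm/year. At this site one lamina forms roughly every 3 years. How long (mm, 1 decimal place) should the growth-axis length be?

At 3 years per lamina, 4198 × 3 = 12594 years.
Length ≈ 0.05 × 12594 = 629.7 mm.

629.7 mm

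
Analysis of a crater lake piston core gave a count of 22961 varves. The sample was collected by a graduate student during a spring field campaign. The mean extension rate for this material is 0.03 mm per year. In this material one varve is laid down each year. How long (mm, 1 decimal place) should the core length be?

688.8 mm

The record spans 22961 years at 0.03 mm per year.
Predicted length = 0.03 mm/year × 22961 years = 688.8 mm.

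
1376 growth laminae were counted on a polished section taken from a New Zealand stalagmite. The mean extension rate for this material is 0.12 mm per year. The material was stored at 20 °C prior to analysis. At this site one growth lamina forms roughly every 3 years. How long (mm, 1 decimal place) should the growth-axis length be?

1376 growth laminae at 3 years each span 1376 × 3 = 4128 years.
Length ≈ 0.12 × 4128 = 495.4 mm.

495.4 mm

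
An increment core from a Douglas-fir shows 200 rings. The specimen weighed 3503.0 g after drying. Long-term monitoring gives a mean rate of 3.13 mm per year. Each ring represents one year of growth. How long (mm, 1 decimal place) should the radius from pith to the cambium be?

626.0 mm

200 years of growth are recorded.
Predicted length = 3.13 mm/year × 200 years = 626.0 mm.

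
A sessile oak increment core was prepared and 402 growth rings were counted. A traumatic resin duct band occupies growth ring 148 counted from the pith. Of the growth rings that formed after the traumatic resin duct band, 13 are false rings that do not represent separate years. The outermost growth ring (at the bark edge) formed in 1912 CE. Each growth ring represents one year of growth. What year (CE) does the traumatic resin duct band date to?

The traumatic resin duct band sits at growth ring 148 from the pith, so 402 − 148 = 254 growth rings formed after it.
Excluding 13 false growth rings: 254 − 13 = 241.
Counting back 241 years from 1912 CE places the traumatic resin duct band in 1912 − 241 = 1671 CE.

1671 CE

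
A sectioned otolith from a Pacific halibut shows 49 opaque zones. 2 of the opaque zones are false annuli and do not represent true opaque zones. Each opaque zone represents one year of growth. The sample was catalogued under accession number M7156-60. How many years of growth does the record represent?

After corrections the count is 49 − 2 = 47 opaque zones.
With a one-to-one opaque zone periodicity this is 47 years.

47 years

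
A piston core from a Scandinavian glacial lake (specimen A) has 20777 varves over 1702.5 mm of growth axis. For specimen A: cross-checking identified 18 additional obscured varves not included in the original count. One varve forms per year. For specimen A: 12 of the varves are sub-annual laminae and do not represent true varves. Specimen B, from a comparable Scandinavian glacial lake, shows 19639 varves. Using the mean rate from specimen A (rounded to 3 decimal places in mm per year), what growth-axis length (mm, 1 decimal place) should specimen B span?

Specimen A: adjusted count: 20777 − 12 + 18 = 20783 varves.
A: Extension rate ≈ 1702.5 / 20783 = 0.082 mm/year.
Length of B = 0.082 × 19639 = 1610.4 mm.

1610.4 mm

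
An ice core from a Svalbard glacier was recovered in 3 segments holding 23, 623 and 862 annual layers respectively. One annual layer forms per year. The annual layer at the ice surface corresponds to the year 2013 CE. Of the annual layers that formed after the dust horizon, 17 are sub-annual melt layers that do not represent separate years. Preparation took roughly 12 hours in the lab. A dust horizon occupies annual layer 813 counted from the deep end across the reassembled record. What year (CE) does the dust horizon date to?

Total annual layers = 23 + 623 + 862 = 1508.
Between annual layer 813 and the ice surface there are 1508 − 813 = 695 annual layers.
Excluding 17 false annual layers: 695 − 17 = 678.
The annual layer at the ice surface is 2013 CE, so the dust horizon dates to 2013 − 678 = 1335 CE.

1335 CE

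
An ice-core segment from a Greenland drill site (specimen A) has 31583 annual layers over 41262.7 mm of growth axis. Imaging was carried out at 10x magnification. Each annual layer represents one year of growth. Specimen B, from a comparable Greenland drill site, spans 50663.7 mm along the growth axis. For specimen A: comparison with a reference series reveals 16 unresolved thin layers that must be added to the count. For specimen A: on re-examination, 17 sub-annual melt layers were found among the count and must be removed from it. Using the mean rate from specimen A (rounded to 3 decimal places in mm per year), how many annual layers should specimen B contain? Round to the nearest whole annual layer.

38763 annual layers

Specimen A: after corrections the count is 31583 − 17 + 16 = 31582 annual layers.
A: 41262.7 mm over 31582 years gives 41262.7 / 31582 ≈ 1.307 mm/year.
Specimen B: 50663.7 mm / 1.307 mm per year = 38763.35 years ≈ 38763 annual layers.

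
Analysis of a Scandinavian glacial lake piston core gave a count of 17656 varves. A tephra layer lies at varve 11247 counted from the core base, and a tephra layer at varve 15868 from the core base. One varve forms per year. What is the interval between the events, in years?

15868 − 11247 = 4621 varves lie between the two events.
One varve per year makes the interval 4621 years.

4621 years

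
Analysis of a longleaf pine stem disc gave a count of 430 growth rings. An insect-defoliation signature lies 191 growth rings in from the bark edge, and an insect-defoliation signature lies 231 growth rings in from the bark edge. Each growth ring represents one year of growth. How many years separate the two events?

40 yr

Separation: 231 − 191 = 40 growth rings.
At one growth ring per year, 40 years elapsed between them.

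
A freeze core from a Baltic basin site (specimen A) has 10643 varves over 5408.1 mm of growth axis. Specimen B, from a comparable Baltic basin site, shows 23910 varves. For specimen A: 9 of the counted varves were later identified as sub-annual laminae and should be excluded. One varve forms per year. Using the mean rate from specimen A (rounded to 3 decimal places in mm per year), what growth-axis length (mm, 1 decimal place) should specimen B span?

12170.2 mm

Specimen A: adjusted count: 10643 − 9 = 10634 varves.
A: Extension rate ≈ 5408.1 / 10634 = 0.509 mm per year.
Length of B = 0.509 × 23910 = 12170.2 mm.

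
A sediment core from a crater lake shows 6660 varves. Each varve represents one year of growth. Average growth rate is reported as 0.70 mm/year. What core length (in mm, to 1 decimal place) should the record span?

The record spans 6660 years at 0.70 mm per year.
Length ≈ 0.70 × 6660 = 4662.0 mm.

4662.0 mm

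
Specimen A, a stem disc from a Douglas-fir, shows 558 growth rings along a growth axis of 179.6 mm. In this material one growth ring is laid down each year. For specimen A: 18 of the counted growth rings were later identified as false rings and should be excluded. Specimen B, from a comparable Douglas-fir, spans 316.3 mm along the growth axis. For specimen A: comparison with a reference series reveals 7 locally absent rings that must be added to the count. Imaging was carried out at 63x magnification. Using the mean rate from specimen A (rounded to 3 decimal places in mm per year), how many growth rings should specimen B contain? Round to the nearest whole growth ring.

Specimen A: correcting the raw count gives 558 − 18 + 7 = 547 true growth rings.
A: 179.6 mm over 547 years gives 179.6 / 547 ≈ 0.328 mm/yr.
B spans 316.3 / 0.328 = 964.33 years ≈ 964 growth rings.

964 growth rings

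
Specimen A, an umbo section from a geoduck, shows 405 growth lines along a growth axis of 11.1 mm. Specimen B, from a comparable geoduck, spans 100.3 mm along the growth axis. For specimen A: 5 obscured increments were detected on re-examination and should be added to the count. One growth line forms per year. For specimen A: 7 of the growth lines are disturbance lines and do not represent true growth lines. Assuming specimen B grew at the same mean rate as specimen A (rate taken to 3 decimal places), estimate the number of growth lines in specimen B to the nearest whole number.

3582 growth lines

Specimen A: true growth line count = 405 − 7 + 5 = 403.
A: Extension rate ≈ 11.1 / 403 = 0.028 mm per year.
Specimen B: 100.3 mm / 0.028 mm per year = 3582.14 years ≈ 3582 growth lines.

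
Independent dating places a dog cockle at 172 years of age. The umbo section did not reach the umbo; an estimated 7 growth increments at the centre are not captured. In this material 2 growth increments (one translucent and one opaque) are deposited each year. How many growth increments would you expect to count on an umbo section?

172 years at 2 growth increments per year gives 172 × 2 = 344 growth increments.
344 − 7 missed = 337 growth increments expected in the prepared section.

337 growth increments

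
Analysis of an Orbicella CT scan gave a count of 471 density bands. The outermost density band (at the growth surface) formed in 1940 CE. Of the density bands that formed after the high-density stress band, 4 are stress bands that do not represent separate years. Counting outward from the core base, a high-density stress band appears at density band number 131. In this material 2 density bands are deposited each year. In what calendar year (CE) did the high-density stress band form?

1772 CE

Between density band 131 and the growth surface there are 471 − 131 = 340 density bands.
Excluding 4 false density bands: 340 − 4 = 336.
With 2 density bands per year, 336 / 2 = 168 years.
1940 − 168 = 1772 CE.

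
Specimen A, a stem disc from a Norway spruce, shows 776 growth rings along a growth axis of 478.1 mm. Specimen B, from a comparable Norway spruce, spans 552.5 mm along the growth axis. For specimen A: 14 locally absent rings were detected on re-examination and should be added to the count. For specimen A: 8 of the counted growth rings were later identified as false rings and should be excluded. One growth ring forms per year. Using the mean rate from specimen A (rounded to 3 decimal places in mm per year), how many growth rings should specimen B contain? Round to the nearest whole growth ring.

904 growth rings

Specimen A: correcting the raw count gives 776 − 8 + 14 = 782 true growth rings.
A: 478.1 mm over 782 years gives 478.1 / 782 ≈ 0.611 mm/year.
For B, 552.5 / 0.611 = 904.26 years ≈ 904 growth rings.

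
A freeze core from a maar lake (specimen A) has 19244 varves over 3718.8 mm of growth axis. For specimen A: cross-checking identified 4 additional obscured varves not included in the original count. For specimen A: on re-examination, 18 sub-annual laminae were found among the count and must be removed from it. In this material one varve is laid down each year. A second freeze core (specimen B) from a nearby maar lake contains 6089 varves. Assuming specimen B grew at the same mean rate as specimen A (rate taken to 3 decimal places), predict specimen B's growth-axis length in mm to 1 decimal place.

Specimen A: true varve count = 19244 − 18 + 4 = 19230.
A: Extension rate ≈ 3718.8 / 19230 = 0.193 mm/yr.
Length of B = 0.193 × 6089 = 1175.2 mm.

1175.2 mm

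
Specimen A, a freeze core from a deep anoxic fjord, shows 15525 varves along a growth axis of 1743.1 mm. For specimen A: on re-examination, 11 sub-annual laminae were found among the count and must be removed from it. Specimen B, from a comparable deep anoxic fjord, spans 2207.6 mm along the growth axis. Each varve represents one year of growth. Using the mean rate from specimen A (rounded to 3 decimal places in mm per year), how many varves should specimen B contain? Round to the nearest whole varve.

Specimen A: after corrections the count is 15525 − 11 = 15514 varves.
A: 1743.1 mm over 15514 years gives 1743.1 / 15514 ≈ 0.112 mm/yr.
Specimen B: 2207.6 mm / 0.112 mm per year = 19710.71 years ≈ 19711 varves.

19711 varves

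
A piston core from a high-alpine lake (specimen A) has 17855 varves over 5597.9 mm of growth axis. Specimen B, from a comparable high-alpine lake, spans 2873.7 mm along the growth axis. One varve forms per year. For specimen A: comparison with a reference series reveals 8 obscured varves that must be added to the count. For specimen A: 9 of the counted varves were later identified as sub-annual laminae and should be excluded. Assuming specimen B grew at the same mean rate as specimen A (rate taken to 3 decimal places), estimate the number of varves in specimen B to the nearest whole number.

Specimen A: correcting the raw count gives 17855 − 9 + 8 = 17854 true varves.
A: Mean rate = 5597.9 mm / 17854 years ≈ 0.314 mm per year.
B spans 2873.7 / 0.314 = 9151.91 years ≈ 9152 varves.

9152 varves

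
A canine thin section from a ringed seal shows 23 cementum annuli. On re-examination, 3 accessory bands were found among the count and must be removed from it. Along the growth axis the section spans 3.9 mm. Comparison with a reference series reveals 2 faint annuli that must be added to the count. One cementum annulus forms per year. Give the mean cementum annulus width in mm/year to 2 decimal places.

Adjusted count: 23 − 3 + 2 = 22 cementum annuli.
Mean rate = 3.9 mm / 22 years ≈ 0.18 mm/year.

0.18 mm/year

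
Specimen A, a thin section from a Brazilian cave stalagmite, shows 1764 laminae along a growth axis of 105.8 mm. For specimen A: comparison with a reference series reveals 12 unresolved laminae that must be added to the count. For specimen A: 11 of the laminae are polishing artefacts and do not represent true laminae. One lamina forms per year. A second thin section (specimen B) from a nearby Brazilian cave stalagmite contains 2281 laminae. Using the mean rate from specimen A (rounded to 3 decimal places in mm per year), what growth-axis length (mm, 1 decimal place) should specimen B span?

136.9 mm

Specimen A: after corrections the count is 1764 − 11 + 12 = 1765 laminae.
A: 105.8 mm over 1765 years gives 105.8 / 1765 ≈ 0.060 mm/yr.
For B, 0.060 mm/year × 2281 years = 136.9 mm.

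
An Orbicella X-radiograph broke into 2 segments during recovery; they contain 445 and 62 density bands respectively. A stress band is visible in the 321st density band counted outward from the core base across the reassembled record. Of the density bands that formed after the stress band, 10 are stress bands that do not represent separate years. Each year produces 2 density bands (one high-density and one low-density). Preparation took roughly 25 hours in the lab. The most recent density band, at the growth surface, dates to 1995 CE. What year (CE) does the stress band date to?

Total density bands = 445 + 62 = 507.
507 − 321 = 186 density bands lie beyond the stress band toward the growth surface.
Removing the 10 false density bands leaves 186 − 10 = 176 true density bands beyond the stress band.
176 density bands at 2 per year is 176 / 2 = 88 years.
The density band at the growth surface is 1995 CE, so the stress band dates to 1995 − 88 = 1907 CE.

1907 CE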